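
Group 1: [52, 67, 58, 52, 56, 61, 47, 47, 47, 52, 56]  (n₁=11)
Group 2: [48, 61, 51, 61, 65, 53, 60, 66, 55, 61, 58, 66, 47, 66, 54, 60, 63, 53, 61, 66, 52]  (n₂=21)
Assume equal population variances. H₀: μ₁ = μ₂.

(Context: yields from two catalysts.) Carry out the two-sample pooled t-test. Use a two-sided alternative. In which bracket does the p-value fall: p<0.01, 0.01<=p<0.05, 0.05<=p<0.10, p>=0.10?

x̄₁=54.091, s₁=6.332, n₁=11
x̄₂=58.429, s₂=6.128, n₂=21
s_p² = [10·6.332² + 20·6.128²]/30 = 38.4017
SE = √(s_p²·(1/11+1/21)) = 2.3065
t = (54.091−58.429)/2.3065 = -1.8807
df = 30
p-value (two-sided) = 0.06976
→ bracket: 0.05<=p<0.10

p-value bracket: 0.05<=p<0.10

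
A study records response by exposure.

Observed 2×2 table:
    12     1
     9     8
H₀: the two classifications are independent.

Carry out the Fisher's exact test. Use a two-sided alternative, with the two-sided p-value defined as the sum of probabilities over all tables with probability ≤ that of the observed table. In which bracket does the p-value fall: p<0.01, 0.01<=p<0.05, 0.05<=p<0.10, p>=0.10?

Margins: r₁=13, r₂=17, c₁=21, c₂=9, n=30
p_obs = C(13,12)·C(17,9)/C(30,21); sum pmf over tables with pmf ≤ p_obs
p-value (two-sided) = 0.04168
→ bracket: 0.01<=p<0.05

p-value bracket: 0.01<=p<0.05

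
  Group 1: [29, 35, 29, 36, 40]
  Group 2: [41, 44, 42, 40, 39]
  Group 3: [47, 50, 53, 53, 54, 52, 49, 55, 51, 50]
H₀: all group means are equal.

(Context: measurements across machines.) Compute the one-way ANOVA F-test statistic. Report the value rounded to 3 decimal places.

Group means [33.80, 41.20, 51.40], grand mean 44.450
SSB = Σnᵢ(x̄ᵢ−x̄)² = 1102.950; SSW = ΣΣ(x−x̄ᵢ)² = 160.000
MSB = 1102.950/2 = 551.4750; MSW = 160.000/17 = 9.4118
F = MSB/MSW = 58.5942
df = (2, 17)

test statistic = 58.594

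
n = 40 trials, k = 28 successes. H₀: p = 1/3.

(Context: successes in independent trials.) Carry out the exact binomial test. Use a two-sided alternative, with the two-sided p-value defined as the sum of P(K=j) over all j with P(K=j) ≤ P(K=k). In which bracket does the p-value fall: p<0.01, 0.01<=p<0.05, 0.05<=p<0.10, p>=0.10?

p-value bracket: p<0.01

Exact binomial: n=40, k=28, p₀=1/3=0.3333
P(X=j) = C(n,j)·p₀^j·(1−p₀)^(n−j); p = Σ P(X=j) over j with P(X=j) ≤ P(X=28)
p-value (two-sided) = 0.00000
→ bracket: p<0.01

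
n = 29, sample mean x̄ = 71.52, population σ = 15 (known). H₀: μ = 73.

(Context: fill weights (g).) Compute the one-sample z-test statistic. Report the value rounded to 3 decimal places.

SE = σ/√n = 15/√29 = 2.7854
z = (x̄−μ₀)/SE = (71.52−73)/2.7854 = -0.5313

test statistic = -0.531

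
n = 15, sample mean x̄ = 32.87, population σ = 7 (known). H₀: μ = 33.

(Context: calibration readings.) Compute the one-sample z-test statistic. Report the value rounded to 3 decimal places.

SE = σ/√n = 7/√15 = 1.8074
z = (x̄−μ₀)/SE = (32.87−33)/1.8074 = -0.0719

test statistic = -0.072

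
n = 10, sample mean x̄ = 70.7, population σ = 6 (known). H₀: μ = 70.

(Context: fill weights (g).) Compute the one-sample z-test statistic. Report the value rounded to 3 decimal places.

test statistic = 0.369

SE = σ/√n = 6/√10 = 1.8974
z = (x̄−μ₀)/SE = (70.7−70)/1.8974 = 0.3689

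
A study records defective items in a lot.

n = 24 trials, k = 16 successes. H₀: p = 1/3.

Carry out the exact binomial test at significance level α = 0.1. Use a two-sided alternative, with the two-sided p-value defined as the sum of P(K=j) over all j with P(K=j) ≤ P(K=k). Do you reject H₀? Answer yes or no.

Exact binomial: n=24, k=16, p₀=1/3=0.3333
P(X=j) = C(n,j)·p₀^j·(1−p₀)^(n−j); p = Σ P(X=j) over j with P(X=j) ≤ P(X=16)
p-value (two-sided) = 0.00092
At α=0.1: p < α → reject H₀

reject H₀: yes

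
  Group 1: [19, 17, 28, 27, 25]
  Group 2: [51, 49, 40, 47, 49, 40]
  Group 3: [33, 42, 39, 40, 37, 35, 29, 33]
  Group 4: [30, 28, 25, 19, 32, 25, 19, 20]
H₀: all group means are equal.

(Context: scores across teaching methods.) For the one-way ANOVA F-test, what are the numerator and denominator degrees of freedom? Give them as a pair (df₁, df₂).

k = 4 groups, N = 27 total
df = (k−1, N−k) = (4−1, 27−4) = (3, 23)

degrees of freedom = [3, 23]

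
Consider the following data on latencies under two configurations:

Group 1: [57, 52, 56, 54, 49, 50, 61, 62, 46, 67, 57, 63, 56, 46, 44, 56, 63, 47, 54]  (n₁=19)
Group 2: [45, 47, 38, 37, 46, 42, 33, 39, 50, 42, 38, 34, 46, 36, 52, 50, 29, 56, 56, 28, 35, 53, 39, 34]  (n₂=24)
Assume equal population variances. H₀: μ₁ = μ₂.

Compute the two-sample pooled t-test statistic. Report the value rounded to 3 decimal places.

x̄₁=54.737, s₁=6.607, n₁=19
x̄₂=41.875, s₂=8.184, n₂=24
s_p² = [18·6.607² + 23·8.184²]/41 = 56.7392
SE = √(s_p²·(1/19+1/24)) = 2.3131
t = (54.737−41.875)/2.3131 = 5.5604
df = 41

test statistic = 5.560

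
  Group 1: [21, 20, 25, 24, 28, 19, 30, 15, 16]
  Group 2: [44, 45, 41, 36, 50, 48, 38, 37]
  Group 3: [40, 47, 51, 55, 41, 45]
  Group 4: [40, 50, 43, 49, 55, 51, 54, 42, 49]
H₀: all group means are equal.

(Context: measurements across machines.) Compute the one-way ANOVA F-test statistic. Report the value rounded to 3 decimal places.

Group means [22.00, 42.38, 46.50, 48.11], grand mean 39.031
SSB = Σnᵢ(x̄ᵢ−x̄)² = 3776.705; SSW = ΣΣ(x−x̄ᵢ)² = 794.264
MSB = 3776.705/3 = 1258.9016; MSW = 794.264/28 = 28.3666
F = MSB/MSW = 44.3798
df = (3, 28)

test statistic = 44.380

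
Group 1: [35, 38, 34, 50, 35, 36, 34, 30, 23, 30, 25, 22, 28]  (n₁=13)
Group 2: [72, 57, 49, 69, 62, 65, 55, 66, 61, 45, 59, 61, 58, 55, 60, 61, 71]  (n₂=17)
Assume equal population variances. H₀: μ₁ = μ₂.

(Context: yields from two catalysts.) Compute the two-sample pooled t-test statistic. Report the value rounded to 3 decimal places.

test statistic = -10.482

x̄₁=32.308, s₁=7.387, n₁=13
x̄₂=60.353, s₂=7.167, n₂=17
s_p² = [12·7.387² + 16·7.167²]/28 = 52.7376
SE = √(s_p²·(1/13+1/17)) = 2.6756
t = (32.308−60.353)/2.6756 = -10.4818
df = 28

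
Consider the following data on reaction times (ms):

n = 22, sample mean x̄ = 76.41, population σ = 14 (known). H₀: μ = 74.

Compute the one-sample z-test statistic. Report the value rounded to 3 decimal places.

SE = σ/√n = 14/√22 = 2.9848
z = (x̄−μ₀)/SE = (76.41−74)/2.9848 = 0.8074

test statistic = 0.807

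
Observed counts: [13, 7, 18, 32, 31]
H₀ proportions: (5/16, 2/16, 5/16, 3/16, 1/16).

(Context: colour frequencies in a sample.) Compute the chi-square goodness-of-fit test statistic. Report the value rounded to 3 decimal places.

n = 101; E_i = n·p_i = [31.56, 12.62, 31.56, 18.94, 6.31]
χ² = (13−31.56)²/31.56 + (7−12.62)²/12.62 + (18−31.56)²/31.56 + (32−18.94)²/18.94 + (31−6.31)²/6.31 = 124.8112
df = 4

test statistic = 124.811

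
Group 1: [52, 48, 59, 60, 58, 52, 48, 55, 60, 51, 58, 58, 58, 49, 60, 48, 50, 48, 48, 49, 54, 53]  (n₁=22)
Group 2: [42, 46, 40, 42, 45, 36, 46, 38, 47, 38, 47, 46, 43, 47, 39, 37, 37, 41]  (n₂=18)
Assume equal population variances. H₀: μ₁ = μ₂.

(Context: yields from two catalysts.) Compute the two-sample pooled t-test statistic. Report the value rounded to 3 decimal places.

x̄₁=53.455, s₁=4.657, n₁=22
x̄₂=42.056, s₂=3.948, n₂=18
s_p² = [21·4.657² + 17·3.948²]/38 = 18.9579
SE = √(s_p²·(1/22+1/18)) = 1.3838
t = (53.455−42.056)/1.3838 = 8.2374
df = 38

test statistic = 8.237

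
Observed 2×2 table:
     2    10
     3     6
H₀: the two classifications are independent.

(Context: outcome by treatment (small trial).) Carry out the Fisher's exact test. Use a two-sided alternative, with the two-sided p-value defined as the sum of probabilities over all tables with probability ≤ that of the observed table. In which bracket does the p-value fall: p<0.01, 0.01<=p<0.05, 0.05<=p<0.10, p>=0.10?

Margins: r₁=12, r₂=9, c₁=5, c₂=16, n=21
p_obs = C(12,2)·C(9,3)/C(21,5); sum pmf over tables with pmf ≤ p_obs
p-value (two-sided) = 0.61079
→ bracket: p>=0.10

p-value bracket: p>=0.10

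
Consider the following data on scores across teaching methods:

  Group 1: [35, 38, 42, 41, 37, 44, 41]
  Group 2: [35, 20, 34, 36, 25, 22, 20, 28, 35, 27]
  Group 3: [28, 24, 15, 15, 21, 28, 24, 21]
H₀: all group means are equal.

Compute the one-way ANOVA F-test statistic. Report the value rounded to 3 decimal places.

Group means [39.71, 28.20, 22.00], grand mean 29.440
SSB = Σnᵢ(x̄ᵢ−x̄)² = 1197.131; SSW = ΣΣ(x−x̄ᵢ)² = 611.029
MSB = 1197.131/2 = 598.5657; MSW = 611.029/22 = 27.7740
F = MSB/MSW = 21.5513
df = (2, 22)

test statistic = 21.551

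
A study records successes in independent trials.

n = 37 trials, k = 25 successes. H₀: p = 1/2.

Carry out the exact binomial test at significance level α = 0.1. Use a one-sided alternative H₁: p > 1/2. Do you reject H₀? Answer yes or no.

reject H₀: yes

Exact binomial: n=37, k=25, p₀=1/2=0.5000
P(X≥25) from Σ C(n,i)·p₀^i·(1−p₀)^(n−i)
p-value (one-sided, H₁ greater) = 0.02352
At α=0.1: p < α → reject H₀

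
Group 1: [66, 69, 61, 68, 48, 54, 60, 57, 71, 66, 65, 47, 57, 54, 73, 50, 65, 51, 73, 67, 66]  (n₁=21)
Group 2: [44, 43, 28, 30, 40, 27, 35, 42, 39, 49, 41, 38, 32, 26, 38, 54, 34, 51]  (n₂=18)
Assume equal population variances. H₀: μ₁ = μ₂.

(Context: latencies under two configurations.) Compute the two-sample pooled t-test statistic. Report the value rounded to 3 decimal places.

x̄₁=61.333, s₁=8.242, n₁=21
x̄₂=38.389, s₂=8.132, n₂=18
s_p² = [20·8.242² + 17·8.132²]/37 = 67.1066
SE = √(s_p²·(1/21+1/18)) = 2.6313
t = (61.333−38.389)/2.6313 = 8.7198
df = 37

test statistic = 8.720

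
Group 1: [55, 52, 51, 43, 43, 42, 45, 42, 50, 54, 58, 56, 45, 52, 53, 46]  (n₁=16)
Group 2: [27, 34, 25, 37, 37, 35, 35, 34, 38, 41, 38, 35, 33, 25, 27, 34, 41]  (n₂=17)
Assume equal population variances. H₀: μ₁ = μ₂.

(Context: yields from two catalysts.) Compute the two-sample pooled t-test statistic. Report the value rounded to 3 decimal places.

x̄₁=49.188, s₁=5.419, n₁=16
x̄₂=33.882, s₂=5.073, n₂=17
s_p² = [15·5.419² + 16·5.073²]/31 = 27.4904
SE = √(s_p²·(1/16+1/17)) = 1.8263
t = (49.188−33.882)/1.8263 = 8.3806
df = 31

test statistic = 8.381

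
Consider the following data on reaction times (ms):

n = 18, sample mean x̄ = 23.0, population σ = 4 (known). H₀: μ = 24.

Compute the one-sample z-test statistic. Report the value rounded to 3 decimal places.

SE = σ/√n = 4/√18 = 0.9428
z = (x̄−μ₀)/SE = (23.0−24)/0.9428 = -1.0607

test statistic = -1.061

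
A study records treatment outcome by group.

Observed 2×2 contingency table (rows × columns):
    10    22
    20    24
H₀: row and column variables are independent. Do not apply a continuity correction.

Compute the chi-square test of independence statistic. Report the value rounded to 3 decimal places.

Row totals [32, 44], col totals [30, 46], n=76
χ² = (10−12.63)²/12.63 + (22−19.37)²/19.37 + (20−17.37)²/17.37 + (24−26.63)²/26.63 = 1.5646
df = 1

test statistic = 1.565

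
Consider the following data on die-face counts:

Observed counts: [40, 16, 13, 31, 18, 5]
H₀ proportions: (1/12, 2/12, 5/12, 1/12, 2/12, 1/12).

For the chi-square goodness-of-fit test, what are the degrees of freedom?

df = k − 1 = 6 − 1 = 5

degrees of freedom = 5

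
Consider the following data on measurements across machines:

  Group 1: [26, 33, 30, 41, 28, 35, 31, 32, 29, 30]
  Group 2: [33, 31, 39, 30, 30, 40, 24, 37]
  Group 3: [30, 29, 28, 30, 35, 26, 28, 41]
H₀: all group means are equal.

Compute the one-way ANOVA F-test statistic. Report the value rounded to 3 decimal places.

Group means [31.50, 33.00, 30.88], grand mean 31.769
SSB = Σnᵢ(x̄ᵢ−x̄)² = 19.240; SSW = ΣΣ(x−x̄ᵢ)² = 527.375
MSB = 19.240/2 = 9.6202; MSW = 527.375/23 = 22.9293
F = MSB/MSW = 0.4196
df = (2, 23)

test statistic = 0.420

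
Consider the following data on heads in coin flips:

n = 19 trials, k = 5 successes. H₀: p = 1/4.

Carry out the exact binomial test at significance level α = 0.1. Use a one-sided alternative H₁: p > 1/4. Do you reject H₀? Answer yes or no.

reject H₀: no

Exact binomial: n=19, k=5, p₀=1/4=0.2500
P(X≥5) from Σ C(n,i)·p₀^i·(1−p₀)^(n−i)
p-value (one-sided, H₁ greater) = 0.53458
At α=0.1: p ≥ α → fail to reject H₀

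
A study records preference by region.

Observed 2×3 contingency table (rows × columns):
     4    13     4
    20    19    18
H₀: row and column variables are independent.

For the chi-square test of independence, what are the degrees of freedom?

df = (r−1)(c−1) = (2−1)·(3−1) = 2

degrees of freedom = 2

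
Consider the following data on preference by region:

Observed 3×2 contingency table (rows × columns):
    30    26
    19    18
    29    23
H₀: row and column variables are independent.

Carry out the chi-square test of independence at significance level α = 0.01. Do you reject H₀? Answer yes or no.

Row totals [56, 37, 52], col totals [78, 67], n=145
χ² = (30−30.12)²/30.12 + (26−25.88)²/25.88 + (19−19.90)²/19.90 + (18−17.10)²/17.10 + (29−27.97)²/27.97 + (23−24.03)²/24.03 = 0.1716
df = 2
p-value (upper-tail) = 0.91780
At α=0.01: p ≥ α → fail to reject H₀

reject H₀: no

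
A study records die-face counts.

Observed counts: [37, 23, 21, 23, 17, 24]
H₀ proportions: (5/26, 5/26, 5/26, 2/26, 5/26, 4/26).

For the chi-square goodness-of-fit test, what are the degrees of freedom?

degrees of freedom = 5

df = k − 1 = 6 − 1 = 5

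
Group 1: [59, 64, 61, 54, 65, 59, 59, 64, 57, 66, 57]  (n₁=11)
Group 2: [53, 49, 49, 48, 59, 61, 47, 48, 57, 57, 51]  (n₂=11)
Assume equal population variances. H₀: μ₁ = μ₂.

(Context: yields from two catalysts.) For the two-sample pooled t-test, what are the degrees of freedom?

df = n₁ + n₂ − 2 = 11 + 11 − 2 = 20

degrees of freedom = 20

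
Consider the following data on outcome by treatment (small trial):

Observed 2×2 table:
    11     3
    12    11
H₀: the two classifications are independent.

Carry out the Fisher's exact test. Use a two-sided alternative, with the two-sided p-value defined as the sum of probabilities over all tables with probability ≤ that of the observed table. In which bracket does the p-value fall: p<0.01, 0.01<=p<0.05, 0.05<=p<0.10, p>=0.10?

Margins: r₁=14, r₂=23, c₁=23, c₂=14, n=37
p_obs = C(14,11)·C(23,12)/C(37,23); sum pmf over tables with pmf ≤ p_obs
p-value (two-sided) = 0.16572
→ bracket: p>=0.10

p-value bracket: p>=0.10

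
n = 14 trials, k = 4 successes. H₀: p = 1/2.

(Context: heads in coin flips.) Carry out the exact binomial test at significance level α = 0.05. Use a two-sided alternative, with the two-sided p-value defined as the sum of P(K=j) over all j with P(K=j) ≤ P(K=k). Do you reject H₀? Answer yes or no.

reject H₀: no

Exact binomial: n=14, k=4, p₀=1/2=0.5000
P(X=j) = C(n,j)·p₀^j·(1−p₀)^(n−j); p = Σ P(X=j) over j with P(X=j) ≤ P(X=4)
p-value (two-sided) = 0.17957
At α=0.05: p ≥ α → fail to reject H₀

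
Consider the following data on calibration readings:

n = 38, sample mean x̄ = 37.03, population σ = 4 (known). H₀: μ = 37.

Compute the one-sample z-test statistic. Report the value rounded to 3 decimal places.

test statistic = 0.046

SE = σ/√n = 4/√38 = 0.6489
z = (x̄−μ₀)/SE = (37.03−37)/0.6489 = 0.0462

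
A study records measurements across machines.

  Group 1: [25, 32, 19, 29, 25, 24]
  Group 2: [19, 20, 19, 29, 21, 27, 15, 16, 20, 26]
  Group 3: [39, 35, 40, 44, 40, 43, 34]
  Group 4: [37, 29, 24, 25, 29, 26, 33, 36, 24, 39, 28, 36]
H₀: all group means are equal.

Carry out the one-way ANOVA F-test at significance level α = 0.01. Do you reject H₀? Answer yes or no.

Group means [25.67, 21.20, 39.29, 30.50], grand mean 28.771
SSB = Σnᵢ(x̄ᵢ−x̄)² = 1440.810; SSW = ΣΣ(x−x̄ᵢ)² = 705.362
MSB = 1440.810/3 = 480.2698; MSW = 705.362/31 = 22.7536
F = MSB/MSW = 21.1074
df = (3, 31)
p-value (upper-tail) = 0.00000
At α=0.01: p < α → reject H₀

reject H₀: yes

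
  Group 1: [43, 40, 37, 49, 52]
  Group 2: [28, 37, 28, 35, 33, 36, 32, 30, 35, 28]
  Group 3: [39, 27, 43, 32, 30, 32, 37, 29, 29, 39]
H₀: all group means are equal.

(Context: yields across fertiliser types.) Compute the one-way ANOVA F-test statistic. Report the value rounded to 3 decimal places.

Group means [44.20, 32.20, 33.70], grand mean 35.200
SSB = Σnᵢ(x̄ᵢ−x̄)² = 517.500; SSW = ΣΣ(x−x̄ᵢ)² = 528.500
MSB = 517.500/2 = 258.7500; MSW = 528.500/22 = 24.0227
F = MSB/MSW = 10.7711
df = (2, 22)

test statistic = 10.771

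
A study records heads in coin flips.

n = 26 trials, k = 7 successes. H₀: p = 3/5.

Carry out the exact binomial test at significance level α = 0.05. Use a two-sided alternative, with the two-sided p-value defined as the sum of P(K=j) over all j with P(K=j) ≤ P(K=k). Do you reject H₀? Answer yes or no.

Exact binomial: n=26, k=7, p₀=3/5=0.6000
P(X=j) = C(n,j)·p₀^j·(1−p₀)^(n−j); p = Σ P(X=j) over j with P(X=j) ≤ P(X=7)
p-value (two-sided) = 0.00093
At α=0.05: p < α → reject H₀

reject H₀: yes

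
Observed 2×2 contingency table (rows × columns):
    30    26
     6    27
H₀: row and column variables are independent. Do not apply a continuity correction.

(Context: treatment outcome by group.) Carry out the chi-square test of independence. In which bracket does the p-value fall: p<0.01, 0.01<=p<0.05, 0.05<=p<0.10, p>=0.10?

p-value bracket: p<0.01

Row totals [56, 33], col totals [36, 53], n=89
χ² = (30−22.65)²/22.65 + (26−33.35)²/33.35 + (6−13.35)²/13.35 + (27−19.65)²/19.65 = 10.7961
df = 1
p-value (upper-tail) = 0.00102
→ bracket: p<0.01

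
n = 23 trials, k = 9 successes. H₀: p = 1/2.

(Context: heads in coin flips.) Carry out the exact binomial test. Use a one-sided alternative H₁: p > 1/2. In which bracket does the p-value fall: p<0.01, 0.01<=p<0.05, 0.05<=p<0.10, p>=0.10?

p-value bracket: p>=0.10

Exact binomial: n=23, k=9, p₀=1/2=0.5000
P(X≥9) from Σ C(n,i)·p₀^i·(1−p₀)^(n−i)
p-value (one-sided, H₁ greater) = 0.89498
→ bracket: p>=0.10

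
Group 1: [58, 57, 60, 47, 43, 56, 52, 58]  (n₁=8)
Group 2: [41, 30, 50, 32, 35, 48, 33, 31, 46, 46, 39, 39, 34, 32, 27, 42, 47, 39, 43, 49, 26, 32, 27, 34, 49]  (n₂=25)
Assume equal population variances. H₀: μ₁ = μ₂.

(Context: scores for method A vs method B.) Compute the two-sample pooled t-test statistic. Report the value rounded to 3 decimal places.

test statistic = 5.302

x̄₁=53.875, s₁=6.034, n₁=8
x̄₂=38.040, s₂=7.695, n₂=25
s_p² = [7·6.034² + 24·7.695²]/31 = 54.0592
SE = √(s_p²·(1/8+1/25)) = 2.9866
t = (53.875−38.040)/2.9866 = 5.3020
df = 31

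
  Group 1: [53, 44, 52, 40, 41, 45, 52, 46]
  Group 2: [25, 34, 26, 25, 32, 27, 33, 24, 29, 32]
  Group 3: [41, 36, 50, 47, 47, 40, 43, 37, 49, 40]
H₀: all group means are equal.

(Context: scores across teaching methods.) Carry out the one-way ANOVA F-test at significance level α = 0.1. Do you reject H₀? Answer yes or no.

reject H₀: yes

Group means [46.62, 28.70, 43.00], grand mean 38.929
SSB = Σnᵢ(x̄ᵢ−x̄)² = 1685.882; SSW = ΣΣ(x−x̄ᵢ)² = 535.975
MSB = 1685.882/2 = 842.9411; MSW = 535.975/25 = 21.4390
F = MSB/MSW = 39.3181
df = (2, 25)
p-value (upper-tail) = 0.00000
At α=0.1: p < α → reject H₀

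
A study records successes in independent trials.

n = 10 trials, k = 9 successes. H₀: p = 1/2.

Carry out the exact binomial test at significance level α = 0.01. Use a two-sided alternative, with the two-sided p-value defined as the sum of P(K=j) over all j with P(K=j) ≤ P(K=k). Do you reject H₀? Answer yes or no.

Exact binomial: n=10, k=9, p₀=1/2=0.5000
P(X=j) = C(n,j)·p₀^j·(1−p₀)^(n−j); p = Σ P(X=j) over j with P(X=j) ≤ P(X=9)
p-value (two-sided) = 0.02148
At α=0.01: p ≥ α → fail to reject H₀

reject H₀: no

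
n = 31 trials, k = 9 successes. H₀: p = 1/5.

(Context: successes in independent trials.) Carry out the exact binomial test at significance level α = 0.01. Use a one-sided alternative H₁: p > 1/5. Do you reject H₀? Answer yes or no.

Exact binomial: n=31, k=9, p₀=1/5=0.2000
P(X≥9) from Σ C(n,i)·p₀^i·(1−p₀)^(n−i)
p-value (one-sided, H₁ greater) = 0.15076
At α=0.01: p ≥ α → fail to reject H₀

reject H₀: no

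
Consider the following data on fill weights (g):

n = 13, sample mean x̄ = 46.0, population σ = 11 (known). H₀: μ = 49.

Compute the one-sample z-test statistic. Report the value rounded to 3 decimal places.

test statistic = -0.983

SE = σ/√n = 11/√13 = 3.0509
z = (x̄−μ₀)/SE = (46.0−49)/3.0509 = -0.9833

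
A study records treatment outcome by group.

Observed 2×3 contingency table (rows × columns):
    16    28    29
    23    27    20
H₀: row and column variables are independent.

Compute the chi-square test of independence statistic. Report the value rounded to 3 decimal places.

Row totals [73, 70], col totals [39, 55, 49], n=143
χ² = (16−19.91)²/19.91 + (28−28.08)²/28.08 + (29−25.01)²/25.01 + (23−19.09)²/19.09 + (27−26.92)²/26.92 + (20−23.99)²/23.99 = 2.8660
df = 2

test statistic = 2.866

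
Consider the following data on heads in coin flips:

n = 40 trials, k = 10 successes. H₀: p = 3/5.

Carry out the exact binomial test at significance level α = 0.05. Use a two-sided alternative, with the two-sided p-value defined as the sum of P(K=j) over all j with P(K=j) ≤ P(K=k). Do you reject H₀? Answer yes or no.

reject H₀: yes

Exact binomial: n=40, k=10, p₀=3/5=0.6000
P(X=j) = C(n,j)·p₀^j·(1−p₀)^(n−j); p = Σ P(X=j) over j with P(X=j) ≤ P(X=10)
p-value (two-sided) = 0.00001
At α=0.05: p < α → reject H₀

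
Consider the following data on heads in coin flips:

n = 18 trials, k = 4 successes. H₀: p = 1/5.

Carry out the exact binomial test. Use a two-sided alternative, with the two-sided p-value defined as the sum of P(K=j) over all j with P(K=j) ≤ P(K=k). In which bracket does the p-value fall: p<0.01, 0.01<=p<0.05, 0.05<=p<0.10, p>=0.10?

Exact binomial: n=18, k=4, p₀=1/5=0.2000
P(X=j) = C(n,j)·p₀^j·(1−p₀)^(n−j); p = Σ P(X=j) over j with P(X=j) ≤ P(X=4)
p-value (two-sided) = 0.77032
→ bracket: p>=0.10

p-value bracket: p>=0.10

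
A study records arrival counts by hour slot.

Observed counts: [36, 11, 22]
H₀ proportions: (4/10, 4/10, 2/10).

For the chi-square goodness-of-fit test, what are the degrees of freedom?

degrees of freedom = 2

df = k − 1 = 3 − 1 = 2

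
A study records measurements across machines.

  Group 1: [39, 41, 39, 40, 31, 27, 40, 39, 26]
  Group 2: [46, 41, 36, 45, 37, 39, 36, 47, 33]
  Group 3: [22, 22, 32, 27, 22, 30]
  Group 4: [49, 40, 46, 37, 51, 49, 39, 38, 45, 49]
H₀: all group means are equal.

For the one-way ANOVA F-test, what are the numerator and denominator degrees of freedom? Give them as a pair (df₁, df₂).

k = 4 groups, N = 34 total
df = (k−1, N−k) = (4−1, 34−4) = (3, 30)

degrees of freedom = [3, 30]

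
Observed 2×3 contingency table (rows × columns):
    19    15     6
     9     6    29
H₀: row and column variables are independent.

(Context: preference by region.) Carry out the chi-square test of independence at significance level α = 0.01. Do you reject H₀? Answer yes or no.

Row totals [40, 44], col totals [28, 21, 35], n=84
χ² = (19−13.33)²/13.33 + (15−10.00)²/10.00 + (6−16.67)²/16.67 + (9−14.67)²/14.67 + (6−11.00)²/11.00 + (29−18.33)²/18.33 = 22.4032
df = 2
p-value (upper-tail) = 0.00001
At α=0.01: p < α → reject H₀

reject H₀: yes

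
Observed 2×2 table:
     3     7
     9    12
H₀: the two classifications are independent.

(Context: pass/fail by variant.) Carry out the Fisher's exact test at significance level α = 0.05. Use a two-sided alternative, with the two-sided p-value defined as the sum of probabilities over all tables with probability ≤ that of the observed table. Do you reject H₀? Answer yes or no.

reject H₀: no

Margins: r₁=10, r₂=21, c₁=12, c₂=19, n=31
p_obs = C(10,3)·C(21,9)/C(31,12); sum pmf over tables with pmf ≤ p_obs
p-value (two-sided) = 0.69719
At α=0.05: p ≥ α → fail to reject H₀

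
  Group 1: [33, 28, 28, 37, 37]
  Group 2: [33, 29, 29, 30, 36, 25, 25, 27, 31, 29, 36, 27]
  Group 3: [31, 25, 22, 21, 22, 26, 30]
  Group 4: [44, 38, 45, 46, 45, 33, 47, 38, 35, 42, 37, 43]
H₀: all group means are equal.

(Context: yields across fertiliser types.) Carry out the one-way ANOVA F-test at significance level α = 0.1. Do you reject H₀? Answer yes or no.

Group means [32.60, 29.75, 25.29, 41.08], grand mean 33.056
SSB = Σnᵢ(x̄ᵢ−x̄)² = 1328.094; SSW = ΣΣ(x−x̄ᵢ)² = 569.795
MSB = 1328.094/3 = 442.6979; MSW = 569.795/32 = 17.8061
F = MSB/MSW = 24.8621
df = (3, 32)
p-value (upper-tail) = 0.00000
At α=0.1: p < α → reject H₀

reject H₀: yes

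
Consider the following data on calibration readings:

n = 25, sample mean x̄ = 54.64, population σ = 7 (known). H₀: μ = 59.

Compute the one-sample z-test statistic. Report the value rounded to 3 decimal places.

SE = σ/√n = 7/√25 = 1.4000
z = (x̄−μ₀)/SE = (54.64−59)/1.4000 = -3.1143

test statistic = -3.114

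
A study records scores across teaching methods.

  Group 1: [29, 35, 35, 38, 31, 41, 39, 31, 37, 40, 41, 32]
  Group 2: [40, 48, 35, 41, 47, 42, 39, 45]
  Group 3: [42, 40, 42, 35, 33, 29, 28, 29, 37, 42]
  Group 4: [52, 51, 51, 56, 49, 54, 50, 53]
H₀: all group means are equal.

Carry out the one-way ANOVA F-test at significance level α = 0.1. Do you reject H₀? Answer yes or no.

Group means [35.75, 42.12, 35.70, 52.00], grand mean 40.500
SSB = Σnᵢ(x̄ᵢ−x̄)² = 1580.275; SSW = ΣΣ(x−x̄ᵢ)² = 661.225
MSB = 1580.275/3 = 526.7583; MSW = 661.225/34 = 19.4478
F = MSB/MSW = 27.0858
df = (3, 34)
p-value (upper-tail) = 0.00000
At α=0.1: p < α → reject H₀

reject H₀: yes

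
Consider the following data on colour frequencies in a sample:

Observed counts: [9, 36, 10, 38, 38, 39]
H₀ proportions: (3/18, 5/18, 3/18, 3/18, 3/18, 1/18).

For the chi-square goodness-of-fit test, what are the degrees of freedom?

degrees of freedom = 5

df = k − 1 = 6 − 1 = 5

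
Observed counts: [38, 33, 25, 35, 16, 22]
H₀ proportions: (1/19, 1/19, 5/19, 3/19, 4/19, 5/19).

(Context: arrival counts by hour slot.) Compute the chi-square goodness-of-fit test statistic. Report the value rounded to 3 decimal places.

n = 169; E_i = n·p_i = [8.89, 8.89, 44.47, 26.68, 35.58, 44.47]
χ² = (38−8.89)²/8.89 + (33−8.89)²/8.89 + (25−44.47)²/44.47 + (35−26.68)²/26.68 + (16−35.58)²/35.58 + (22−44.47)²/44.47 = 193.8138
df = 5

test statistic = 193.814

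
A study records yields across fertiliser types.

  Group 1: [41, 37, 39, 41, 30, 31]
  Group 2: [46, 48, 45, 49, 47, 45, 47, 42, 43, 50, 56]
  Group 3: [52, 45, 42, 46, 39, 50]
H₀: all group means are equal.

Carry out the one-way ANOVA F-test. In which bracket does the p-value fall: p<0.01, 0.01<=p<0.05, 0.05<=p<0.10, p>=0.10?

p-value bracket: p<0.01

Group means [36.50, 47.09, 45.67], grand mean 43.957
SSB = Σnᵢ(x̄ᵢ−x̄)² = 459.214; SSW = ΣΣ(x−x̄ᵢ)² = 381.742
MSB = 459.214/2 = 229.6070; MSW = 381.742/20 = 19.0871
F = MSB/MSW = 12.0294
df = (2, 20)
p-value (upper-tail) = 0.00037
→ bracket: p<0.01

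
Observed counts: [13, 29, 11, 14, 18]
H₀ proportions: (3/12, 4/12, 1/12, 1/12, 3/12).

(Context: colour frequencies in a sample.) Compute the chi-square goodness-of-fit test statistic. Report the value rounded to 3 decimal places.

test statistic = 12.635

n = 85; E_i = n·p_i = [21.25, 28.33, 7.08, 7.08, 21.25]
χ² = (13−21.25)²/21.25 + (29−28.33)²/28.33 + (11−7.08)²/7.08 + (14−7.08)²/7.08 + (18−21.25)²/21.25 = 12.6353
df = 4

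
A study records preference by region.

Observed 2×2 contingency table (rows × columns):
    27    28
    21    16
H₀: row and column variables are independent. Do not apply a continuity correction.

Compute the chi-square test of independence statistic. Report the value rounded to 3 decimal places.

test statistic = 0.521

Row totals [55, 37], col totals [48, 44], n=92
χ² = (27−28.70)²/28.70 + (28−26.30)²/26.30 + (21−19.30)²/19.30 + (16−17.70)²/17.70 = 0.5209
df = 1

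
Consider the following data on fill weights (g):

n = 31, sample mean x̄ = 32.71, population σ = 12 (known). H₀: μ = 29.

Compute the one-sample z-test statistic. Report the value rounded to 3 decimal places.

SE = σ/√n = 12/√31 = 2.1553
z = (x̄−μ₀)/SE = (32.71−29)/2.1553 = 1.7214

test statistic = 1.721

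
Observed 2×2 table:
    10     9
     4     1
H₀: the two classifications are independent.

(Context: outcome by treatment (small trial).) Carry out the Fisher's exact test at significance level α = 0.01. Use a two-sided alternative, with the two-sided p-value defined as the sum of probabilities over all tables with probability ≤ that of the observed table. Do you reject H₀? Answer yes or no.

Margins: r₁=19, r₂=5, c₁=14, c₂=10, n=24
p_obs = C(19,10)·C(5,4)/C(24,14); sum pmf over tables with pmf ≤ p_obs
p-value (two-sided) = 0.35771
At α=0.01: p ≥ α → fail to reject H₀

reject H₀: no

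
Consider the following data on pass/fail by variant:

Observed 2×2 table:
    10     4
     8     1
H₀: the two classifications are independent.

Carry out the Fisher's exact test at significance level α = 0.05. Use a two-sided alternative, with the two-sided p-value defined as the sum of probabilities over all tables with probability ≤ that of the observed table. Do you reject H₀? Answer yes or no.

reject H₀: no

Margins: r₁=14, r₂=9, c₁=18, c₂=5, n=23
p_obs = C(14,10)·C(9,8)/C(23,18); sum pmf over tables with pmf ≤ p_obs
p-value (two-sided) = 0.61057
At α=0.05: p ≥ α → fail to reject H₀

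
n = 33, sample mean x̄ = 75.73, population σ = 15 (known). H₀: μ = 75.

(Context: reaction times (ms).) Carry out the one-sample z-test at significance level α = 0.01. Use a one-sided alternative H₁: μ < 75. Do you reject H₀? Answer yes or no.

reject H₀: no

SE = σ/√n = 15/√33 = 2.6112
z = (x̄−μ₀)/SE = (75.73−75)/2.6112 = 0.2796
p-value (one-sided, H₁ less) = 0.61010
At α=0.01: p ≥ α → fail to reject H₀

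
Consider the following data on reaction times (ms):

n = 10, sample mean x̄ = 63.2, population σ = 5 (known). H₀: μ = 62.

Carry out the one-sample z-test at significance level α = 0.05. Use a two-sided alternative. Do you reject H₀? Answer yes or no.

reject H₀: no

SE = σ/√n = 5/√10 = 1.5811
z = (x̄−μ₀)/SE = (63.2−62)/1.5811 = 0.7589
p-value (two-sided) = 0.44788
At α=0.05: p ≥ α → fail to reject H₀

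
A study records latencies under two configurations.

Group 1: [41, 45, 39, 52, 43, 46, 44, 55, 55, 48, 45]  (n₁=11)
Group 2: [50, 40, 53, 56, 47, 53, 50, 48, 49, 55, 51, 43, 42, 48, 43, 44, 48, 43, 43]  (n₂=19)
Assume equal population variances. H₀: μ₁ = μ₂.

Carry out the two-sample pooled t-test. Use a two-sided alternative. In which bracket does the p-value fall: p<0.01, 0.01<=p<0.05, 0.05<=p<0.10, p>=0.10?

x̄₁=46.636, s₁=5.353, n₁=11
x̄₂=47.684, s₂=4.691, n₂=19
s_p² = [10·5.353² + 18·4.691²]/28 = 24.3804
SE = √(s_p²·(1/11+1/19)) = 1.8707
t = (46.636−47.684)/1.8707 = -0.5601
df = 28
p-value (two-sided) = 0.57984
→ bracket: p>=0.10

p-value bracket: p>=0.10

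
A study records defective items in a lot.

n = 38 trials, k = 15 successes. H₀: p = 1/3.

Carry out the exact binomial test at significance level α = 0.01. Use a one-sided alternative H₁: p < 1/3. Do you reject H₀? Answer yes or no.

reject H₀: no

Exact binomial: n=38, k=15, p₀=1/3=0.3333
P(X≤15) from Σ C(n,i)·p₀^i·(1−p₀)^(n−i)
p-value (one-sided, H₁ less) = 0.83556
At α=0.01: p ≥ α → fail to reject H₀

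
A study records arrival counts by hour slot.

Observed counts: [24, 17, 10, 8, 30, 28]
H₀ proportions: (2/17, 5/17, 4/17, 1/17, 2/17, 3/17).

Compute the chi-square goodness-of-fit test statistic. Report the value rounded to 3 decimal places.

test statistic = 49.532

n = 117; E_i = n·p_i = [13.76, 34.41, 27.53, 6.88, 13.76, 20.65]
χ² = (24−13.76)²/13.76 + (17−34.41)²/34.41 + (10−27.53)²/27.53 + (8−6.88)²/6.88 + (30−13.76)²/13.76 + (28−20.65)²/20.65 = 49.5322
df = 5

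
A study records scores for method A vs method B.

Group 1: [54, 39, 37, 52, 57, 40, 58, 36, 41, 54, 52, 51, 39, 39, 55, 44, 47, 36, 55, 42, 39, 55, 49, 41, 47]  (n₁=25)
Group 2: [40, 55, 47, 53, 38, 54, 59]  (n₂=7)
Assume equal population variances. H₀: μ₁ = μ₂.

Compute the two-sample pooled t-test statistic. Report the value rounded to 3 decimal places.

test statistic = -0.952

x̄₁=46.360, s₁=7.427, n₁=25
x̄₂=49.429, s₂=7.976, n₂=7
s_p² = [24·7.427² + 6·7.976²]/30 = 56.8491
SE = √(s_p²·(1/25+1/7)) = 3.2242
t = (46.360−49.429)/3.2242 = -0.9517
df = 30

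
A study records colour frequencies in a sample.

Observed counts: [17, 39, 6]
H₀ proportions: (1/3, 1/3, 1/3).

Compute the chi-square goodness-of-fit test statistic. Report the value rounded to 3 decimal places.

n = 62; E_i = n·p_i = [20.67, 20.67, 20.67]
χ² = (17−20.67)²/20.67 + (39−20.67)²/20.67 + (6−20.67)²/20.67 = 27.3226
df = 2

test statistic = 27.323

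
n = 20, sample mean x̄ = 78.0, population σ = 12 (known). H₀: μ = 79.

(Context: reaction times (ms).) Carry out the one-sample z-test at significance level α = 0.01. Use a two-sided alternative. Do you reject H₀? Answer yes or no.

SE = σ/√n = 12/√20 = 2.6833
z = (x̄−μ₀)/SE = (78.0−79)/2.6833 = -0.3727
p-value (two-sided) = 0.70939
At α=0.01: p ≥ α → fail to reject H₀

reject H₀: no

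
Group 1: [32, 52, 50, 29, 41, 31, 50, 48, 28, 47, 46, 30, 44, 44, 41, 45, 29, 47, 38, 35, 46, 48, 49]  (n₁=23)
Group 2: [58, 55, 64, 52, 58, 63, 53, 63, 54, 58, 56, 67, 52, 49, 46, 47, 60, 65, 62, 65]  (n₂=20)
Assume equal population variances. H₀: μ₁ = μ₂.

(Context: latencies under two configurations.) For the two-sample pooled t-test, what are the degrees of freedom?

df = n₁ + n₂ − 2 = 23 + 20 − 2 = 41

degrees of freedom = 41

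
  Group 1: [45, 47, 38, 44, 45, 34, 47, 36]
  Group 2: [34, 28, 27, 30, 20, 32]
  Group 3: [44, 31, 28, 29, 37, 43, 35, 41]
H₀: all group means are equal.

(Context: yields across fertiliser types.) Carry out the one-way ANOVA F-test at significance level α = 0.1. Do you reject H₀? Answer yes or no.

reject H₀: yes

Group means [42.00, 28.50, 36.00], grand mean 36.136
SSB = Σnᵢ(x̄ᵢ−x̄)² = 625.091; SSW = ΣΣ(x−x̄ᵢ)² = 585.500
MSB = 625.091/2 = 312.5455; MSW = 585.500/19 = 30.8158
F = MSB/MSW = 10.1424
df = (2, 19)
p-value (upper-tail) = 0.00101
At α=0.1: p < α → reject H₀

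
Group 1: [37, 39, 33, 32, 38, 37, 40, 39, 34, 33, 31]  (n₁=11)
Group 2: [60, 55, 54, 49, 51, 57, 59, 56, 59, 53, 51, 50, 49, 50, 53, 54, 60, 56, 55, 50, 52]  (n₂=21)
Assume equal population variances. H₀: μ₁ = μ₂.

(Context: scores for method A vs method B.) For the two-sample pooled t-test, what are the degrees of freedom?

df = n₁ + n₂ − 2 = 11 + 21 − 2 = 30

degrees of freedom = 30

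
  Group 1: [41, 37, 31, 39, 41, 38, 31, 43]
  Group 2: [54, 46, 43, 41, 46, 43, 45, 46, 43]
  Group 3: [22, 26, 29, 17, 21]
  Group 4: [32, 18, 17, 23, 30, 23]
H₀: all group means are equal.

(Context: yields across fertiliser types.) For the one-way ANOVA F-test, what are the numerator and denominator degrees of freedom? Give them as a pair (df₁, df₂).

degrees of freedom = [3, 24]

k = 4 groups, N = 28 total
df = (k−1, N−k) = (4−1, 28−4) = (3, 24)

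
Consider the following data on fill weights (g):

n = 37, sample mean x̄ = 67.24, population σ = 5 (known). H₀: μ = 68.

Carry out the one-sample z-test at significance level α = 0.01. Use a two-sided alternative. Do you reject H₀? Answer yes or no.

SE = σ/√n = 5/√37 = 0.8220
z = (x̄−μ₀)/SE = (67.24−68)/0.8220 = -0.9246
p-value (two-sided) = 0.35518
At α=0.01: p ≥ α → fail to reject H₀

reject H₀: no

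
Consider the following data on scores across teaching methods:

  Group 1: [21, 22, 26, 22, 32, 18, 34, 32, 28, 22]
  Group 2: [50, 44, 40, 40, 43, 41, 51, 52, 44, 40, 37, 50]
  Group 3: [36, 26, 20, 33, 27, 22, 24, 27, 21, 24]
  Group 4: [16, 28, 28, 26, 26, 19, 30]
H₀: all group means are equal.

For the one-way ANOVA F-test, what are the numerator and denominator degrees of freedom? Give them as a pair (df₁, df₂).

degrees of freedom = [3, 35]

k = 4 groups, N = 39 total
df = (k−1, N−k) = (4−1, 39−4) = (3, 35)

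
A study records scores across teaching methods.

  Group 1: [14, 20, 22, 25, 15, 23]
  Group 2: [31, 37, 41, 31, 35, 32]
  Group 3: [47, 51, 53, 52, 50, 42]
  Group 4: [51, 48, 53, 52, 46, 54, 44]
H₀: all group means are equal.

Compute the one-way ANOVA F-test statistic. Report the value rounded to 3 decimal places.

test statistic = 75.696

Group means [19.83, 34.50, 49.17, 49.71], grand mean 38.760
SSB = Σnᵢ(x̄ᵢ−x̄)² = 3747.965; SSW = ΣΣ(x−x̄ᵢ)² = 346.595
MSB = 3747.965/3 = 1249.3216; MSW = 346.595/21 = 16.5045
F = MSB/MSW = 75.6957
df = (3, 21)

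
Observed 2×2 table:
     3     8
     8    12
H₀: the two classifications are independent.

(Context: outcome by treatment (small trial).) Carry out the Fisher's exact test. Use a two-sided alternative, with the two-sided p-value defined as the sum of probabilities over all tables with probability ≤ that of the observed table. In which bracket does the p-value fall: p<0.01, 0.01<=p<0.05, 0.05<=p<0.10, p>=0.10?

Margins: r₁=11, r₂=20, c₁=11, c₂=20, n=31
p_obs = C(11,3)·C(20,8)/C(31,11); sum pmf over tables with pmf ≤ p_obs
p-value (two-sided) = 0.69788
→ bracket: p>=0.10

p-value bracket: p>=0.10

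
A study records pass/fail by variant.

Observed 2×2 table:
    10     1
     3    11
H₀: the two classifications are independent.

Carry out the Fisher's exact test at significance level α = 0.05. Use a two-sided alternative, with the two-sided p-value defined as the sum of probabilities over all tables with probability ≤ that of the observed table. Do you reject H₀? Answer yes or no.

Margins: r₁=11, r₂=14, c₁=13, c₂=12, n=25
p_obs = C(11,10)·C(14,3)/C(25,13); sum pmf over tables with pmf ≤ p_obs
p-value (two-sided) = 0.00098
At α=0.05: p < α → reject H₀

reject H₀: yes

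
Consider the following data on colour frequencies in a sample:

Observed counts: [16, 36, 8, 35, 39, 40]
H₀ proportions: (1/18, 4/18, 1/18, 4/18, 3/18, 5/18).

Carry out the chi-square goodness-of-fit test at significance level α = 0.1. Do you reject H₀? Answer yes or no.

n = 174; E_i = n·p_i = [9.67, 38.67, 9.67, 38.67, 29.00, 48.33]
χ² = (16−9.67)²/9.67 + (36−38.67)²/38.67 + (8−9.67)²/9.67 + (35−38.67)²/38.67 + (39−29.00)²/29.00 + (40−48.33)²/48.33 = 9.8534
df = 5
p-value (upper-tail) = 0.07950
At α=0.1: p < α → reject H₀

reject H₀: yes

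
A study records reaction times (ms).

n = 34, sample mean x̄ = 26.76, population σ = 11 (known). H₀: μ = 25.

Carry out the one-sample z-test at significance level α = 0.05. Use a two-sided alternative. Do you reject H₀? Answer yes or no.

reject H₀: no

SE = σ/√n = 11/√34 = 1.8865
z = (x̄−μ₀)/SE = (26.76−25)/1.8865 = 0.9330
p-value (two-sided) = 0.35084
At α=0.05: p ≥ α → fail to reject H₀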